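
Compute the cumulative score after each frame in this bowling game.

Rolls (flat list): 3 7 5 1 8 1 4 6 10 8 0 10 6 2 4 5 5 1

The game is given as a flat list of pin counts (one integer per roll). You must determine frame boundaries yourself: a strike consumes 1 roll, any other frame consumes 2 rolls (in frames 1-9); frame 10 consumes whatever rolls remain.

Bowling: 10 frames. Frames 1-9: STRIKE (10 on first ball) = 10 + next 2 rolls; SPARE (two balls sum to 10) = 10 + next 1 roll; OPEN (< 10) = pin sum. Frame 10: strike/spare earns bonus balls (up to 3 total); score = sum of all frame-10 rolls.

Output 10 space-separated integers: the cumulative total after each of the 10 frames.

Answer: 15 21 30 50 68 76 94 102 111 117

Derivation:
Frame 1: SPARE (3+7=10). 10 + next roll (5) = 15. Cumulative: 15
Frame 2: OPEN (5+1=6). Cumulative: 21
Frame 3: OPEN (8+1=9). Cumulative: 30
Frame 4: SPARE (4+6=10). 10 + next roll (10) = 20. Cumulative: 50
Frame 5: STRIKE. 10 + next two rolls (8+0) = 18. Cumulative: 68
Frame 6: OPEN (8+0=8). Cumulative: 76
Frame 7: STRIKE. 10 + next two rolls (6+2) = 18. Cumulative: 94
Frame 8: OPEN (6+2=8). Cumulative: 102
Frame 9: OPEN (4+5=9). Cumulative: 111
Frame 10: OPEN. Sum of all frame-10 rolls (5+1) = 6. Cumulative: 117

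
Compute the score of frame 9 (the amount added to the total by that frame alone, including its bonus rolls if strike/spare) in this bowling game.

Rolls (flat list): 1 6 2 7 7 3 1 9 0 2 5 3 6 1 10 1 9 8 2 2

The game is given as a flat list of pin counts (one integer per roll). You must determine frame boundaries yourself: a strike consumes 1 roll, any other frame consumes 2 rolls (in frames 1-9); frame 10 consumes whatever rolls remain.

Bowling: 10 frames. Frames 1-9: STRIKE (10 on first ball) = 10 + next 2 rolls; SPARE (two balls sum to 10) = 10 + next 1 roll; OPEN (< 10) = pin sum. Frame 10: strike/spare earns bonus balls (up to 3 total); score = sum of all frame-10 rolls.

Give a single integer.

Frame 1: OPEN (1+6=7). Cumulative: 7
Frame 2: OPEN (2+7=9). Cumulative: 16
Frame 3: SPARE (7+3=10). 10 + next roll (1) = 11. Cumulative: 27
Frame 4: SPARE (1+9=10). 10 + next roll (0) = 10. Cumulative: 37
Frame 5: OPEN (0+2=2). Cumulative: 39
Frame 6: OPEN (5+3=8). Cumulative: 47
Frame 7: OPEN (6+1=7). Cumulative: 54
Frame 8: STRIKE. 10 + next two rolls (1+9) = 20. Cumulative: 74
Frame 9: SPARE (1+9=10). 10 + next roll (8) = 18. Cumulative: 92
Frame 10: SPARE. Sum of all frame-10 rolls (8+2+2) = 12. Cumulative: 104

Answer: 18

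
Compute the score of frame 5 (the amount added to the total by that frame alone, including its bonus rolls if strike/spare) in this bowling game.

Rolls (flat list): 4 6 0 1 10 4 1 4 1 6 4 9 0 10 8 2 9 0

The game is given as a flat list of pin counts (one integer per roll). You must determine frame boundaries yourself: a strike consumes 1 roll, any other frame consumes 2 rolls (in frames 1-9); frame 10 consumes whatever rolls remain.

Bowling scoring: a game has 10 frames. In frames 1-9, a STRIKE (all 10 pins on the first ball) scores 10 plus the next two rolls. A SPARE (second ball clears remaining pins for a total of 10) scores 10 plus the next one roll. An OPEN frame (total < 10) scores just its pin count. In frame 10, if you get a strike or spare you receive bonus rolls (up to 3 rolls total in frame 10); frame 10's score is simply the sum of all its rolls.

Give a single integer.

Frame 1: SPARE (4+6=10). 10 + next roll (0) = 10. Cumulative: 10
Frame 2: OPEN (0+1=1). Cumulative: 11
Frame 3: STRIKE. 10 + next two rolls (4+1) = 15. Cumulative: 26
Frame 4: OPEN (4+1=5). Cumulative: 31
Frame 5: OPEN (4+1=5). Cumulative: 36
Frame 6: SPARE (6+4=10). 10 + next roll (9) = 19. Cumulative: 55
Frame 7: OPEN (9+0=9). Cumulative: 64

Answer: 5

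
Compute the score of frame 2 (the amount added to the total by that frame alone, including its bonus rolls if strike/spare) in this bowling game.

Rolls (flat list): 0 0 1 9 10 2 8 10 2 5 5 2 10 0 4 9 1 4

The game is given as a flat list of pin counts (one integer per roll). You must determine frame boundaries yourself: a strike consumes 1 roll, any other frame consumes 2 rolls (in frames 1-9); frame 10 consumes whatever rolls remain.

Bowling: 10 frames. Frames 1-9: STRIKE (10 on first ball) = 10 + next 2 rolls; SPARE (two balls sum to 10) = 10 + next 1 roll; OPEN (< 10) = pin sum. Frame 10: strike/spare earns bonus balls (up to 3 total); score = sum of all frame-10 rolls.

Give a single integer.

Answer: 20

Derivation:
Frame 1: OPEN (0+0=0). Cumulative: 0
Frame 2: SPARE (1+9=10). 10 + next roll (10) = 20. Cumulative: 20
Frame 3: STRIKE. 10 + next two rolls (2+8) = 20. Cumulative: 40
Frame 4: SPARE (2+8=10). 10 + next roll (10) = 20. Cumulative: 60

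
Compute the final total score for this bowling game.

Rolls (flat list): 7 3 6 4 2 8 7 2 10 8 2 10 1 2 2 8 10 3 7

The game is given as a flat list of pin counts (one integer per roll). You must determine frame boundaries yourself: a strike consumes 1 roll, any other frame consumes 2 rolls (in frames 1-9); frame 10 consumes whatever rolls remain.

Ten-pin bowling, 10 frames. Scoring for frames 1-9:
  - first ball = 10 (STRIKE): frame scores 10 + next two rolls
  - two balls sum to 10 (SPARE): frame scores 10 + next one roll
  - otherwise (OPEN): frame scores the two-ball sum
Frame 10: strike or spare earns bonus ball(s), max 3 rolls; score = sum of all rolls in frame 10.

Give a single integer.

Frame 1: SPARE (7+3=10). 10 + next roll (6) = 16. Cumulative: 16
Frame 2: SPARE (6+4=10). 10 + next roll (2) = 12. Cumulative: 28
Frame 3: SPARE (2+8=10). 10 + next roll (7) = 17. Cumulative: 45
Frame 4: OPEN (7+2=9). Cumulative: 54
Frame 5: STRIKE. 10 + next two rolls (8+2) = 20. Cumulative: 74
Frame 6: SPARE (8+2=10). 10 + next roll (10) = 20. Cumulative: 94
Frame 7: STRIKE. 10 + next two rolls (1+2) = 13. Cumulative: 107
Frame 8: OPEN (1+2=3). Cumulative: 110
Frame 9: SPARE (2+8=10). 10 + next roll (10) = 20. Cumulative: 130
Frame 10: STRIKE. Sum of all frame-10 rolls (10+3+7) = 20. Cumulative: 150

Answer: 150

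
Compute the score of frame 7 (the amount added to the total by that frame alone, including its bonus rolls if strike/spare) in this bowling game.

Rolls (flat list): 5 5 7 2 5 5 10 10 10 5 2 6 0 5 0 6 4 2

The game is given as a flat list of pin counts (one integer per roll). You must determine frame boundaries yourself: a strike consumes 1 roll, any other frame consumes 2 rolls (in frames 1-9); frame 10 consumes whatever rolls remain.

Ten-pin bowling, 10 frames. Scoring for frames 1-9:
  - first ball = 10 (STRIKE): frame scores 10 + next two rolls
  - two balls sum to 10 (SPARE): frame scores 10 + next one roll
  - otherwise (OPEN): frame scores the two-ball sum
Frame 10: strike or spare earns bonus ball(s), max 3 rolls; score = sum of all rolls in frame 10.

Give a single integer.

Answer: 7

Derivation:
Frame 1: SPARE (5+5=10). 10 + next roll (7) = 17. Cumulative: 17
Frame 2: OPEN (7+2=9). Cumulative: 26
Frame 3: SPARE (5+5=10). 10 + next roll (10) = 20. Cumulative: 46
Frame 4: STRIKE. 10 + next two rolls (10+10) = 30. Cumulative: 76
Frame 5: STRIKE. 10 + next two rolls (10+5) = 25. Cumulative: 101
Frame 6: STRIKE. 10 + next two rolls (5+2) = 17. Cumulative: 118
Frame 7: OPEN (5+2=7). Cumulative: 125
Frame 8: OPEN (6+0=6). Cumulative: 131
Frame 9: OPEN (5+0=5). Cumulative: 136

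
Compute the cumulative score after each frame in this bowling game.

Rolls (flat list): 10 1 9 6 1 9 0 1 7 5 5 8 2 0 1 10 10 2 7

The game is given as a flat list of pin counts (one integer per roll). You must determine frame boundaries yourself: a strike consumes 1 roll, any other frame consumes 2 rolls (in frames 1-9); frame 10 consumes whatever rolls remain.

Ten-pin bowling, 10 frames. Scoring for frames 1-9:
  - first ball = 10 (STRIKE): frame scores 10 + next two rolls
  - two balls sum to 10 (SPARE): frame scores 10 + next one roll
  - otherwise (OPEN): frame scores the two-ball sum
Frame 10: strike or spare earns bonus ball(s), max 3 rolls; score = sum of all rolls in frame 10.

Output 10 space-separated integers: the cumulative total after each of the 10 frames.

Answer: 20 36 43 52 60 78 88 89 111 130

Derivation:
Frame 1: STRIKE. 10 + next two rolls (1+9) = 20. Cumulative: 20
Frame 2: SPARE (1+9=10). 10 + next roll (6) = 16. Cumulative: 36
Frame 3: OPEN (6+1=7). Cumulative: 43
Frame 4: OPEN (9+0=9). Cumulative: 52
Frame 5: OPEN (1+7=8). Cumulative: 60
Frame 6: SPARE (5+5=10). 10 + next roll (8) = 18. Cumulative: 78
Frame 7: SPARE (8+2=10). 10 + next roll (0) = 10. Cumulative: 88
Frame 8: OPEN (0+1=1). Cumulative: 89
Frame 9: STRIKE. 10 + next two rolls (10+2) = 22. Cumulative: 111
Frame 10: STRIKE. Sum of all frame-10 rolls (10+2+7) = 19. Cumulative: 130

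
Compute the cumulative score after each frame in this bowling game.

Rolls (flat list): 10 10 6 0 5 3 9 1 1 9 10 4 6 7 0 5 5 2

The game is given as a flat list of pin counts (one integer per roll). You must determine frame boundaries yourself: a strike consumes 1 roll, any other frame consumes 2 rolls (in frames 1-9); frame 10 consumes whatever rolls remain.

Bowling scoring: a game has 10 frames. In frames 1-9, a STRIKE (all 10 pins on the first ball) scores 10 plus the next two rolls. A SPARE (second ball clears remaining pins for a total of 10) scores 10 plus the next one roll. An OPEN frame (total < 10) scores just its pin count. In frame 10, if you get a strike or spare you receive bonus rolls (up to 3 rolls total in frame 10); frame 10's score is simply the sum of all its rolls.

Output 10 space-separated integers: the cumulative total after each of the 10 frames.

Frame 1: STRIKE. 10 + next two rolls (10+6) = 26. Cumulative: 26
Frame 2: STRIKE. 10 + next two rolls (6+0) = 16. Cumulative: 42
Frame 3: OPEN (6+0=6). Cumulative: 48
Frame 4: OPEN (5+3=8). Cumulative: 56
Frame 5: SPARE (9+1=10). 10 + next roll (1) = 11. Cumulative: 67
Frame 6: SPARE (1+9=10). 10 + next roll (10) = 20. Cumulative: 87
Frame 7: STRIKE. 10 + next two rolls (4+6) = 20. Cumulative: 107
Frame 8: SPARE (4+6=10). 10 + next roll (7) = 17. Cumulative: 124
Frame 9: OPEN (7+0=7). Cumulative: 131
Frame 10: SPARE. Sum of all frame-10 rolls (5+5+2) = 12. Cumulative: 143

Answer: 26 42 48 56 67 87 107 124 131 143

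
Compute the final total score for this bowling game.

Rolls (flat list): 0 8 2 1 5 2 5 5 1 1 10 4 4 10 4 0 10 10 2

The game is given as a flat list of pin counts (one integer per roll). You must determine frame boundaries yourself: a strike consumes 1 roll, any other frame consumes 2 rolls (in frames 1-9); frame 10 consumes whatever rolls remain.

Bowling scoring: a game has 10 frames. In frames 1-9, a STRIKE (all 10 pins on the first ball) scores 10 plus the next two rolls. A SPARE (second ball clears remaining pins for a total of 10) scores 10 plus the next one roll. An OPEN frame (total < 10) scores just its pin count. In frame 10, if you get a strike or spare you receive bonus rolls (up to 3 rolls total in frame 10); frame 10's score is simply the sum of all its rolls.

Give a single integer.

Answer: 97

Derivation:
Frame 1: OPEN (0+8=8). Cumulative: 8
Frame 2: OPEN (2+1=3). Cumulative: 11
Frame 3: OPEN (5+2=7). Cumulative: 18
Frame 4: SPARE (5+5=10). 10 + next roll (1) = 11. Cumulative: 29
Frame 5: OPEN (1+1=2). Cumulative: 31
Frame 6: STRIKE. 10 + next two rolls (4+4) = 18. Cumulative: 49
Frame 7: OPEN (4+4=8). Cumulative: 57
Frame 8: STRIKE. 10 + next two rolls (4+0) = 14. Cumulative: 71
Frame 9: OPEN (4+0=4). Cumulative: 75
Frame 10: STRIKE. Sum of all frame-10 rolls (10+10+2) = 22. Cumulative: 97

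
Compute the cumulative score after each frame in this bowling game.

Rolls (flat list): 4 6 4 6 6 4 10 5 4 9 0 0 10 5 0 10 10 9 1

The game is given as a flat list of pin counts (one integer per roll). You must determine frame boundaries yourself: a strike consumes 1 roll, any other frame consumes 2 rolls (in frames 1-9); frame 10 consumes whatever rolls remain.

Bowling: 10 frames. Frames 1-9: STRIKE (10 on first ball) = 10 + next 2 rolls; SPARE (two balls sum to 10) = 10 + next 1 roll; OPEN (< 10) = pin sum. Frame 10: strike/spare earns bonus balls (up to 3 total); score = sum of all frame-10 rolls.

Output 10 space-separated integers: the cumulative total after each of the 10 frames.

Frame 1: SPARE (4+6=10). 10 + next roll (4) = 14. Cumulative: 14
Frame 2: SPARE (4+6=10). 10 + next roll (6) = 16. Cumulative: 30
Frame 3: SPARE (6+4=10). 10 + next roll (10) = 20. Cumulative: 50
Frame 4: STRIKE. 10 + next two rolls (5+4) = 19. Cumulative: 69
Frame 5: OPEN (5+4=9). Cumulative: 78
Frame 6: OPEN (9+0=9). Cumulative: 87
Frame 7: SPARE (0+10=10). 10 + next roll (5) = 15. Cumulative: 102
Frame 8: OPEN (5+0=5). Cumulative: 107
Frame 9: STRIKE. 10 + next two rolls (10+9) = 29. Cumulative: 136
Frame 10: STRIKE. Sum of all frame-10 rolls (10+9+1) = 20. Cumulative: 156

Answer: 14 30 50 69 78 87 102 107 136 156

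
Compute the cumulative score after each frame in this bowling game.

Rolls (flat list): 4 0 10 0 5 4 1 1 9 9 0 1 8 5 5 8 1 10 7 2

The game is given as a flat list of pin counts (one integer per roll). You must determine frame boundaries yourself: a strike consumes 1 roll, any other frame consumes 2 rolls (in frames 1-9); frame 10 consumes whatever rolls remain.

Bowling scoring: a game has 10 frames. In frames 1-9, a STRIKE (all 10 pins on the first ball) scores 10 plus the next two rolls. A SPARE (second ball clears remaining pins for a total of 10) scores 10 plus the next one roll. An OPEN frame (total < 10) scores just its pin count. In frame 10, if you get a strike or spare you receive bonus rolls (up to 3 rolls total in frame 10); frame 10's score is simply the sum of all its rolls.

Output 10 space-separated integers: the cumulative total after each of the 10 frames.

Frame 1: OPEN (4+0=4). Cumulative: 4
Frame 2: STRIKE. 10 + next two rolls (0+5) = 15. Cumulative: 19
Frame 3: OPEN (0+5=5). Cumulative: 24
Frame 4: OPEN (4+1=5). Cumulative: 29
Frame 5: SPARE (1+9=10). 10 + next roll (9) = 19. Cumulative: 48
Frame 6: OPEN (9+0=9). Cumulative: 57
Frame 7: OPEN (1+8=9). Cumulative: 66
Frame 8: SPARE (5+5=10). 10 + next roll (8) = 18. Cumulative: 84
Frame 9: OPEN (8+1=9). Cumulative: 93
Frame 10: STRIKE. Sum of all frame-10 rolls (10+7+2) = 19. Cumulative: 112

Answer: 4 19 24 29 48 57 66 84 93 112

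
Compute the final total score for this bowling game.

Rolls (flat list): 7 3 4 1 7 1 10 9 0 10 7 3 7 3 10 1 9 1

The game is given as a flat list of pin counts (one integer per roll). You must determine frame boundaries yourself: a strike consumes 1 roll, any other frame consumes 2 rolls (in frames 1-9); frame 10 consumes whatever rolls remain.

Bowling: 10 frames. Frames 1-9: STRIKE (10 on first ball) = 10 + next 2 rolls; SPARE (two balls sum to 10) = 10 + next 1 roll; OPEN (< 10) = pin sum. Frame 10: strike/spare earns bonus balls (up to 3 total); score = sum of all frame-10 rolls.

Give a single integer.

Answer: 143

Derivation:
Frame 1: SPARE (7+3=10). 10 + next roll (4) = 14. Cumulative: 14
Frame 2: OPEN (4+1=5). Cumulative: 19
Frame 3: OPEN (7+1=8). Cumulative: 27
Frame 4: STRIKE. 10 + next two rolls (9+0) = 19. Cumulative: 46
Frame 5: OPEN (9+0=9). Cumulative: 55
Frame 6: STRIKE. 10 + next two rolls (7+3) = 20. Cumulative: 75
Frame 7: SPARE (7+3=10). 10 + next roll (7) = 17. Cumulative: 92
Frame 8: SPARE (7+3=10). 10 + next roll (10) = 20. Cumulative: 112
Frame 9: STRIKE. 10 + next two rolls (1+9) = 20. Cumulative: 132
Frame 10: SPARE. Sum of all frame-10 rolls (1+9+1) = 11. Cumulative: 143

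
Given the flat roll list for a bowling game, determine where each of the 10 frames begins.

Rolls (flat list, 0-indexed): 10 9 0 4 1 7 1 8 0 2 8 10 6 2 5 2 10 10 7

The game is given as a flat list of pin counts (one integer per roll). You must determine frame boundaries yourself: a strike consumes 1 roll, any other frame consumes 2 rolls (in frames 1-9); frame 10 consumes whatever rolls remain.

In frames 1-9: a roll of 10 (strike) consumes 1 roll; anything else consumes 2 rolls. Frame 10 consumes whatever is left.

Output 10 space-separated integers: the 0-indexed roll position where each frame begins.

Answer: 0 1 3 5 7 9 11 12 14 16

Derivation:
Frame 1 starts at roll index 0: roll=10 (strike), consumes 1 roll
Frame 2 starts at roll index 1: rolls=9,0 (sum=9), consumes 2 rolls
Frame 3 starts at roll index 3: rolls=4,1 (sum=5), consumes 2 rolls
Frame 4 starts at roll index 5: rolls=7,1 (sum=8), consumes 2 rolls
Frame 5 starts at roll index 7: rolls=8,0 (sum=8), consumes 2 rolls
Frame 6 starts at roll index 9: rolls=2,8 (sum=10), consumes 2 rolls
Frame 7 starts at roll index 11: roll=10 (strike), consumes 1 roll
Frame 8 starts at roll index 12: rolls=6,2 (sum=8), consumes 2 rolls
Frame 9 starts at roll index 14: rolls=5,2 (sum=7), consumes 2 rolls
Frame 10 starts at roll index 16: 3 remaining rolls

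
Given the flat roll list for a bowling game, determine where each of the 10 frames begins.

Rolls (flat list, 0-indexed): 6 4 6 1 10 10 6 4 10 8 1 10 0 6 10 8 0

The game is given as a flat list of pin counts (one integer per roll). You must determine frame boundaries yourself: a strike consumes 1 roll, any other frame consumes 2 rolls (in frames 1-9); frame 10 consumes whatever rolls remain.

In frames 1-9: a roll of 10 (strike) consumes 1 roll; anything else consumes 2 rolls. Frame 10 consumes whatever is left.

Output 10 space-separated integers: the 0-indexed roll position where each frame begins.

Frame 1 starts at roll index 0: rolls=6,4 (sum=10), consumes 2 rolls
Frame 2 starts at roll index 2: rolls=6,1 (sum=7), consumes 2 rolls
Frame 3 starts at roll index 4: roll=10 (strike), consumes 1 roll
Frame 4 starts at roll index 5: roll=10 (strike), consumes 1 roll
Frame 5 starts at roll index 6: rolls=6,4 (sum=10), consumes 2 rolls
Frame 6 starts at roll index 8: roll=10 (strike), consumes 1 roll
Frame 7 starts at roll index 9: rolls=8,1 (sum=9), consumes 2 rolls
Frame 8 starts at roll index 11: roll=10 (strike), consumes 1 roll
Frame 9 starts at roll index 12: rolls=0,6 (sum=6), consumes 2 rolls
Frame 10 starts at roll index 14: 3 remaining rolls

Answer: 0 2 4 5 6 8 9 11 12 14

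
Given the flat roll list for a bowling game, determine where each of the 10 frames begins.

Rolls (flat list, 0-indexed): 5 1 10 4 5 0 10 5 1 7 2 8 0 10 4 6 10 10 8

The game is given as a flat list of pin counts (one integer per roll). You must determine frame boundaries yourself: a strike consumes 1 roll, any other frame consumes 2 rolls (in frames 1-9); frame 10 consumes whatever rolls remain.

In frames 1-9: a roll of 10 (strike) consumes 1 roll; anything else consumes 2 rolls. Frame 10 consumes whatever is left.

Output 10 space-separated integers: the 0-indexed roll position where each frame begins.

Frame 1 starts at roll index 0: rolls=5,1 (sum=6), consumes 2 rolls
Frame 2 starts at roll index 2: roll=10 (strike), consumes 1 roll
Frame 3 starts at roll index 3: rolls=4,5 (sum=9), consumes 2 rolls
Frame 4 starts at roll index 5: rolls=0,10 (sum=10), consumes 2 rolls
Frame 5 starts at roll index 7: rolls=5,1 (sum=6), consumes 2 rolls
Frame 6 starts at roll index 9: rolls=7,2 (sum=9), consumes 2 rolls
Frame 7 starts at roll index 11: rolls=8,0 (sum=8), consumes 2 rolls
Frame 8 starts at roll index 13: roll=10 (strike), consumes 1 roll
Frame 9 starts at roll index 14: rolls=4,6 (sum=10), consumes 2 rolls
Frame 10 starts at roll index 16: 3 remaining rolls

Answer: 0 2 3 5 7 9 11 13 14 16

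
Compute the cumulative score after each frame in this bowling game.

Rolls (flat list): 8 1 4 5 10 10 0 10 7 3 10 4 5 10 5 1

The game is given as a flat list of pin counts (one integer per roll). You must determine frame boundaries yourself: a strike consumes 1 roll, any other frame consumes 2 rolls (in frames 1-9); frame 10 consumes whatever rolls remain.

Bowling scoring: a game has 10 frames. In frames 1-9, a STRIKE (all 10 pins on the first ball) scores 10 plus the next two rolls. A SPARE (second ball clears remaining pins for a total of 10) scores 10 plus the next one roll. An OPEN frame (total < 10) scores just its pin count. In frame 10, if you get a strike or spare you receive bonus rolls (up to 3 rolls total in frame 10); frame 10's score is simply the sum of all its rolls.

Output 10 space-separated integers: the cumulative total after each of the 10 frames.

Answer: 9 18 38 58 75 95 114 123 139 145

Derivation:
Frame 1: OPEN (8+1=9). Cumulative: 9
Frame 2: OPEN (4+5=9). Cumulative: 18
Frame 3: STRIKE. 10 + next two rolls (10+0) = 20. Cumulative: 38
Frame 4: STRIKE. 10 + next two rolls (0+10) = 20. Cumulative: 58
Frame 5: SPARE (0+10=10). 10 + next roll (7) = 17. Cumulative: 75
Frame 6: SPARE (7+3=10). 10 + next roll (10) = 20. Cumulative: 95
Frame 7: STRIKE. 10 + next two rolls (4+5) = 19. Cumulative: 114
Frame 8: OPEN (4+5=9). Cumulative: 123
Frame 9: STRIKE. 10 + next two rolls (5+1) = 16. Cumulative: 139
Frame 10: OPEN. Sum of all frame-10 rolls (5+1) = 6. Cumulative: 145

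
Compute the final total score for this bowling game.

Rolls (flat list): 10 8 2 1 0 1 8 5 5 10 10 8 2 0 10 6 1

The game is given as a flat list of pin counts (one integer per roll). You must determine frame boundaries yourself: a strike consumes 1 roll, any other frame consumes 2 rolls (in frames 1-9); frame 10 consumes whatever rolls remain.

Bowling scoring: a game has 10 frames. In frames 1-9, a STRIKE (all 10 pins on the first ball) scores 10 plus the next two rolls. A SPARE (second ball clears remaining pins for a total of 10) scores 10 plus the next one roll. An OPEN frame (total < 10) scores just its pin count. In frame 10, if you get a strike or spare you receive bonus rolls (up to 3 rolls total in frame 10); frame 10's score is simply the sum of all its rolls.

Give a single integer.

Frame 1: STRIKE. 10 + next two rolls (8+2) = 20. Cumulative: 20
Frame 2: SPARE (8+2=10). 10 + next roll (1) = 11. Cumulative: 31
Frame 3: OPEN (1+0=1). Cumulative: 32
Frame 4: OPEN (1+8=9). Cumulative: 41
Frame 5: SPARE (5+5=10). 10 + next roll (10) = 20. Cumulative: 61
Frame 6: STRIKE. 10 + next two rolls (10+8) = 28. Cumulative: 89
Frame 7: STRIKE. 10 + next two rolls (8+2) = 20. Cumulative: 109
Frame 8: SPARE (8+2=10). 10 + next roll (0) = 10. Cumulative: 119
Frame 9: SPARE (0+10=10). 10 + next roll (6) = 16. Cumulative: 135
Frame 10: OPEN. Sum of all frame-10 rolls (6+1) = 7. Cumulative: 142

Answer: 142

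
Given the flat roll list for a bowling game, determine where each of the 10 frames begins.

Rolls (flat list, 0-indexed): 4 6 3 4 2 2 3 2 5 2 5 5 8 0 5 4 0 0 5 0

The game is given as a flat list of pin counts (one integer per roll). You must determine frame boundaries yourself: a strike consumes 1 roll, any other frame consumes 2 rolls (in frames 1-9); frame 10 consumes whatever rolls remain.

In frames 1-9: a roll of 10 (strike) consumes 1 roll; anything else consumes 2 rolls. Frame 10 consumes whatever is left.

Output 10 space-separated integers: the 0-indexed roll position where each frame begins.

Frame 1 starts at roll index 0: rolls=4,6 (sum=10), consumes 2 rolls
Frame 2 starts at roll index 2: rolls=3,4 (sum=7), consumes 2 rolls
Frame 3 starts at roll index 4: rolls=2,2 (sum=4), consumes 2 rolls
Frame 4 starts at roll index 6: rolls=3,2 (sum=5), consumes 2 rolls
Frame 5 starts at roll index 8: rolls=5,2 (sum=7), consumes 2 rolls
Frame 6 starts at roll index 10: rolls=5,5 (sum=10), consumes 2 rolls
Frame 7 starts at roll index 12: rolls=8,0 (sum=8), consumes 2 rolls
Frame 8 starts at roll index 14: rolls=5,4 (sum=9), consumes 2 rolls
Frame 9 starts at roll index 16: rolls=0,0 (sum=0), consumes 2 rolls
Frame 10 starts at roll index 18: 2 remaining rolls

Answer: 0 2 4 6 8 10 12 14 16 18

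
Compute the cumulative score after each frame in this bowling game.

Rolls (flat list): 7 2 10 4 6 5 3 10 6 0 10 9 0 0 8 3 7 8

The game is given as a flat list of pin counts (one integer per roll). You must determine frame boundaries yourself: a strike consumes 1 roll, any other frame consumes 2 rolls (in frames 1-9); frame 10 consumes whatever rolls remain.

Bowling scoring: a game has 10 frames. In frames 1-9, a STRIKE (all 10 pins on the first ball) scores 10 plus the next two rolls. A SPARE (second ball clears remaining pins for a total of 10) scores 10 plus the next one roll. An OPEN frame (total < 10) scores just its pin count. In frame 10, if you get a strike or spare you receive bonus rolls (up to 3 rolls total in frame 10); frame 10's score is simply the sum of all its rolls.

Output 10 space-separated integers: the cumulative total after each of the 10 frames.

Answer: 9 29 44 52 68 74 93 102 110 128

Derivation:
Frame 1: OPEN (7+2=9). Cumulative: 9
Frame 2: STRIKE. 10 + next two rolls (4+6) = 20. Cumulative: 29
Frame 3: SPARE (4+6=10). 10 + next roll (5) = 15. Cumulative: 44
Frame 4: OPEN (5+3=8). Cumulative: 52
Frame 5: STRIKE. 10 + next two rolls (6+0) = 16. Cumulative: 68
Frame 6: OPEN (6+0=6). Cumulative: 74
Frame 7: STRIKE. 10 + next two rolls (9+0) = 19. Cumulative: 93
Frame 8: OPEN (9+0=9). Cumulative: 102
Frame 9: OPEN (0+8=8). Cumulative: 110
Frame 10: SPARE. Sum of all frame-10 rolls (3+7+8) = 18. Cumulative: 128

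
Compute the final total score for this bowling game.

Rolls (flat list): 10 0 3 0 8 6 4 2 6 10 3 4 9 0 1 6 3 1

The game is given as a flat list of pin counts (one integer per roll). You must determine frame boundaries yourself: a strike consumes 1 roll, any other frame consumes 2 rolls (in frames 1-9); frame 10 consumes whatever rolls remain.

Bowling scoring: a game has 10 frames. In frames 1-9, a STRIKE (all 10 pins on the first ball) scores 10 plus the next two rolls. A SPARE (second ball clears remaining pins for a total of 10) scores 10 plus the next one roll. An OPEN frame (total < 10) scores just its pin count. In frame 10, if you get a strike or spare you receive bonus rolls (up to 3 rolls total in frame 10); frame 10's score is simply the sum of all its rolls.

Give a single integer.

Frame 1: STRIKE. 10 + next two rolls (0+3) = 13. Cumulative: 13
Frame 2: OPEN (0+3=3). Cumulative: 16
Frame 3: OPEN (0+8=8). Cumulative: 24
Frame 4: SPARE (6+4=10). 10 + next roll (2) = 12. Cumulative: 36
Frame 5: OPEN (2+6=8). Cumulative: 44
Frame 6: STRIKE. 10 + next two rolls (3+4) = 17. Cumulative: 61
Frame 7: OPEN (3+4=7). Cumulative: 68
Frame 8: OPEN (9+0=9). Cumulative: 77
Frame 9: OPEN (1+6=7). Cumulative: 84
Frame 10: OPEN. Sum of all frame-10 rolls (3+1) = 4. Cumulative: 88

Answer: 88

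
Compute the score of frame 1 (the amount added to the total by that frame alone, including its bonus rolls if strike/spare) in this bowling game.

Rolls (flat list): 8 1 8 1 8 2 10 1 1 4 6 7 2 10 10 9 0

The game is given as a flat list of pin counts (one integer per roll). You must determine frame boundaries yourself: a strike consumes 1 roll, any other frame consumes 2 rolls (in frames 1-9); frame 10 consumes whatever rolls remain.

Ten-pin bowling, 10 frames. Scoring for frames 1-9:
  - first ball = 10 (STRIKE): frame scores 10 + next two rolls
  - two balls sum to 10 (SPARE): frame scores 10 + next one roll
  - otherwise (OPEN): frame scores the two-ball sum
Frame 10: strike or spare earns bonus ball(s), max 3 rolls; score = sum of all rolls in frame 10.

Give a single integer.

Frame 1: OPEN (8+1=9). Cumulative: 9
Frame 2: OPEN (8+1=9). Cumulative: 18
Frame 3: SPARE (8+2=10). 10 + next roll (10) = 20. Cumulative: 38

Answer: 9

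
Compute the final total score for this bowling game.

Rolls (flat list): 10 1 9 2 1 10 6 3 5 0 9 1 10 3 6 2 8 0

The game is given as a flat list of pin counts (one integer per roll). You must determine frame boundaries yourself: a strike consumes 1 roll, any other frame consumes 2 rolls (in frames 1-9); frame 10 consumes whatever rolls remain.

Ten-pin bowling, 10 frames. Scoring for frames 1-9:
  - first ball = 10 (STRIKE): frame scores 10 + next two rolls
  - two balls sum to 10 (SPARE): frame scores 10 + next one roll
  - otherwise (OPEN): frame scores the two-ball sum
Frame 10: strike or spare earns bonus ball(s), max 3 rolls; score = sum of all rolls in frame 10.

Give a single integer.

Answer: 126

Derivation:
Frame 1: STRIKE. 10 + next two rolls (1+9) = 20. Cumulative: 20
Frame 2: SPARE (1+9=10). 10 + next roll (2) = 12. Cumulative: 32
Frame 3: OPEN (2+1=3). Cumulative: 35
Frame 4: STRIKE. 10 + next two rolls (6+3) = 19. Cumulative: 54
Frame 5: OPEN (6+3=9). Cumulative: 63
Frame 6: OPEN (5+0=5). Cumulative: 68
Frame 7: SPARE (9+1=10). 10 + next roll (10) = 20. Cumulative: 88
Frame 8: STRIKE. 10 + next two rolls (3+6) = 19. Cumulative: 107
Frame 9: OPEN (3+6=9). Cumulative: 116
Frame 10: SPARE. Sum of all frame-10 rolls (2+8+0) = 10. Cumulative: 126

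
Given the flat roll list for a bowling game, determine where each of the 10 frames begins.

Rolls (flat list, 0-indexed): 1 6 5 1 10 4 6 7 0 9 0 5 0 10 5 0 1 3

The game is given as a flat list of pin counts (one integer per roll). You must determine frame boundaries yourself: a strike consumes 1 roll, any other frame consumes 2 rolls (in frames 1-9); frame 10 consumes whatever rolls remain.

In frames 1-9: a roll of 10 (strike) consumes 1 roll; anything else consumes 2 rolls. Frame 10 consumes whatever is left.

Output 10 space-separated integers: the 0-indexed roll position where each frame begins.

Answer: 0 2 4 5 7 9 11 13 14 16

Derivation:
Frame 1 starts at roll index 0: rolls=1,6 (sum=7), consumes 2 rolls
Frame 2 starts at roll index 2: rolls=5,1 (sum=6), consumes 2 rolls
Frame 3 starts at roll index 4: roll=10 (strike), consumes 1 roll
Frame 4 starts at roll index 5: rolls=4,6 (sum=10), consumes 2 rolls
Frame 5 starts at roll index 7: rolls=7,0 (sum=7), consumes 2 rolls
Frame 6 starts at roll index 9: rolls=9,0 (sum=9), consumes 2 rolls
Frame 7 starts at roll index 11: rolls=5,0 (sum=5), consumes 2 rolls
Frame 8 starts at roll index 13: roll=10 (strike), consumes 1 roll
Frame 9 starts at roll index 14: rolls=5,0 (sum=5), consumes 2 rolls
Frame 10 starts at roll index 16: 2 remaining rolls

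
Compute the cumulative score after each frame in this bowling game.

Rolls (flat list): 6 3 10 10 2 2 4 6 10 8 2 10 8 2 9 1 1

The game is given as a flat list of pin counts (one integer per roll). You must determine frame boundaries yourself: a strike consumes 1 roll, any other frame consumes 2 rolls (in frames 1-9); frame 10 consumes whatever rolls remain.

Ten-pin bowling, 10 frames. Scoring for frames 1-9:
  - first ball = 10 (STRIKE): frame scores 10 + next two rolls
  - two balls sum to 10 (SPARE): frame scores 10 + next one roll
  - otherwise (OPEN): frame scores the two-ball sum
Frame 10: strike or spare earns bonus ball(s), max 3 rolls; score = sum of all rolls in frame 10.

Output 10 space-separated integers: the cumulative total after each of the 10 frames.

Answer: 9 31 45 49 69 89 109 129 148 159

Derivation:
Frame 1: OPEN (6+3=9). Cumulative: 9
Frame 2: STRIKE. 10 + next two rolls (10+2) = 22. Cumulative: 31
Frame 3: STRIKE. 10 + next two rolls (2+2) = 14. Cumulative: 45
Frame 4: OPEN (2+2=4). Cumulative: 49
Frame 5: SPARE (4+6=10). 10 + next roll (10) = 20. Cumulative: 69
Frame 6: STRIKE. 10 + next two rolls (8+2) = 20. Cumulative: 89
Frame 7: SPARE (8+2=10). 10 + next roll (10) = 20. Cumulative: 109
Frame 8: STRIKE. 10 + next two rolls (8+2) = 20. Cumulative: 129
Frame 9: SPARE (8+2=10). 10 + next roll (9) = 19. Cumulative: 148
Frame 10: SPARE. Sum of all frame-10 rolls (9+1+1) = 11. Cumulative: 159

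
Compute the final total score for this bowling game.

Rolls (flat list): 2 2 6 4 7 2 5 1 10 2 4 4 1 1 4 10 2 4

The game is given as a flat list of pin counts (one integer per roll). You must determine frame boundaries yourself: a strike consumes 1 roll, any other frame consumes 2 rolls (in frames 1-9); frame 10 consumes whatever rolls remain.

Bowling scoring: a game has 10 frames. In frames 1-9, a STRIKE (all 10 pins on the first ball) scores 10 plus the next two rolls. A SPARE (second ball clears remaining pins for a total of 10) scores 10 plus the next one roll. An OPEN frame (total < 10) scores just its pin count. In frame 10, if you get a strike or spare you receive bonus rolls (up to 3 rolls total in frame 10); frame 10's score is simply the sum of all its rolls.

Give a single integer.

Frame 1: OPEN (2+2=4). Cumulative: 4
Frame 2: SPARE (6+4=10). 10 + next roll (7) = 17. Cumulative: 21
Frame 3: OPEN (7+2=9). Cumulative: 30
Frame 4: OPEN (5+1=6). Cumulative: 36
Frame 5: STRIKE. 10 + next two rolls (2+4) = 16. Cumulative: 52
Frame 6: OPEN (2+4=6). Cumulative: 58
Frame 7: OPEN (4+1=5). Cumulative: 63
Frame 8: OPEN (1+4=5). Cumulative: 68
Frame 9: STRIKE. 10 + next two rolls (2+4) = 16. Cumulative: 84
Frame 10: OPEN. Sum of all frame-10 rolls (2+4) = 6. Cumulative: 90

Answer: 90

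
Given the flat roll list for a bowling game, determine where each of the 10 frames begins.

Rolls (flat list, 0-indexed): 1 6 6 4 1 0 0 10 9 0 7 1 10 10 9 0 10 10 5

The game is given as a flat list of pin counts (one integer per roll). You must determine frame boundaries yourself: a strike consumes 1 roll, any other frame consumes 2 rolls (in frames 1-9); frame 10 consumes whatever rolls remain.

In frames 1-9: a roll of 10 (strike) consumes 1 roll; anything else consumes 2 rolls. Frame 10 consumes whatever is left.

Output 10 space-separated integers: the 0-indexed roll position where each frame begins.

Frame 1 starts at roll index 0: rolls=1,6 (sum=7), consumes 2 rolls
Frame 2 starts at roll index 2: rolls=6,4 (sum=10), consumes 2 rolls
Frame 3 starts at roll index 4: rolls=1,0 (sum=1), consumes 2 rolls
Frame 4 starts at roll index 6: rolls=0,10 (sum=10), consumes 2 rolls
Frame 5 starts at roll index 8: rolls=9,0 (sum=9), consumes 2 rolls
Frame 6 starts at roll index 10: rolls=7,1 (sum=8), consumes 2 rolls
Frame 7 starts at roll index 12: roll=10 (strike), consumes 1 roll
Frame 8 starts at roll index 13: roll=10 (strike), consumes 1 roll
Frame 9 starts at roll index 14: rolls=9,0 (sum=9), consumes 2 rolls
Frame 10 starts at roll index 16: 3 remaining rolls

Answer: 0 2 4 6 8 10 12 13 14 16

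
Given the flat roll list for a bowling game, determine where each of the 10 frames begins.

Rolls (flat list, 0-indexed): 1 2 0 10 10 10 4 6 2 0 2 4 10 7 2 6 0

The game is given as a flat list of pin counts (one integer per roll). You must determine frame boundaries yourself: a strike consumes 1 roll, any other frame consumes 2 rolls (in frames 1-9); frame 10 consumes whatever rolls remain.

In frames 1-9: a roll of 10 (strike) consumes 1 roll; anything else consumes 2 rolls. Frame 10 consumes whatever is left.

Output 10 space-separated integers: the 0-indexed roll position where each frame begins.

Answer: 0 2 4 5 6 8 10 12 13 15

Derivation:
Frame 1 starts at roll index 0: rolls=1,2 (sum=3), consumes 2 rolls
Frame 2 starts at roll index 2: rolls=0,10 (sum=10), consumes 2 rolls
Frame 3 starts at roll index 4: roll=10 (strike), consumes 1 roll
Frame 4 starts at roll index 5: roll=10 (strike), consumes 1 roll
Frame 5 starts at roll index 6: rolls=4,6 (sum=10), consumes 2 rolls
Frame 6 starts at roll index 8: rolls=2,0 (sum=2), consumes 2 rolls
Frame 7 starts at roll index 10: rolls=2,4 (sum=6), consumes 2 rolls
Frame 8 starts at roll index 12: roll=10 (strike), consumes 1 roll
Frame 9 starts at roll index 13: rolls=7,2 (sum=9), consumes 2 rolls
Frame 10 starts at roll index 15: 2 remaining rolls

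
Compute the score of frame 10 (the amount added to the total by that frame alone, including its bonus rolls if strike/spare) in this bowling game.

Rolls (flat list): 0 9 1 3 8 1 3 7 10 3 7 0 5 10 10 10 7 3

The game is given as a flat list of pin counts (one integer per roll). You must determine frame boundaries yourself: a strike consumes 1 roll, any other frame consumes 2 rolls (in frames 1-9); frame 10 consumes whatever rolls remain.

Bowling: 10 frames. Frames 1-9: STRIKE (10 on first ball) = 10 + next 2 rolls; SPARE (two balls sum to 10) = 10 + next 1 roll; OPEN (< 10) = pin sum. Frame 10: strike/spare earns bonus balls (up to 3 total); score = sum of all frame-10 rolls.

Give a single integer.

Answer: 20

Derivation:
Frame 1: OPEN (0+9=9). Cumulative: 9
Frame 2: OPEN (1+3=4). Cumulative: 13
Frame 3: OPEN (8+1=9). Cumulative: 22
Frame 4: SPARE (3+7=10). 10 + next roll (10) = 20. Cumulative: 42
Frame 5: STRIKE. 10 + next two rolls (3+7) = 20. Cumulative: 62
Frame 6: SPARE (3+7=10). 10 + next roll (0) = 10. Cumulative: 72
Frame 7: OPEN (0+5=5). Cumulative: 77
Frame 8: STRIKE. 10 + next two rolls (10+10) = 30. Cumulative: 107
Frame 9: STRIKE. 10 + next two rolls (10+7) = 27. Cumulative: 134
Frame 10: STRIKE. Sum of all frame-10 rolls (10+7+3) = 20. Cumulative: 154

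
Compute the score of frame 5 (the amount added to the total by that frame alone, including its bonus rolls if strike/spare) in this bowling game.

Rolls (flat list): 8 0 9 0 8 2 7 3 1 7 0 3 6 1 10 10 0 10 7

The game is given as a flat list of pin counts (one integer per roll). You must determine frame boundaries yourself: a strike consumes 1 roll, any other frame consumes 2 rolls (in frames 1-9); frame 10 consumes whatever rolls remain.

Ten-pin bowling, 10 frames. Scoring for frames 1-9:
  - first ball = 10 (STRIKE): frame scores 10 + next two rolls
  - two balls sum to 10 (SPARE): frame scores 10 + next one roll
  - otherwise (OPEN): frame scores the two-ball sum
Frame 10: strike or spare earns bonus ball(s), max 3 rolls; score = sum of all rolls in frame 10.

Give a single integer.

Frame 1: OPEN (8+0=8). Cumulative: 8
Frame 2: OPEN (9+0=9). Cumulative: 17
Frame 3: SPARE (8+2=10). 10 + next roll (7) = 17. Cumulative: 34
Frame 4: SPARE (7+3=10). 10 + next roll (1) = 11. Cumulative: 45
Frame 5: OPEN (1+7=8). Cumulative: 53
Frame 6: OPEN (0+3=3). Cumulative: 56
Frame 7: OPEN (6+1=7). Cumulative: 63

Answer: 8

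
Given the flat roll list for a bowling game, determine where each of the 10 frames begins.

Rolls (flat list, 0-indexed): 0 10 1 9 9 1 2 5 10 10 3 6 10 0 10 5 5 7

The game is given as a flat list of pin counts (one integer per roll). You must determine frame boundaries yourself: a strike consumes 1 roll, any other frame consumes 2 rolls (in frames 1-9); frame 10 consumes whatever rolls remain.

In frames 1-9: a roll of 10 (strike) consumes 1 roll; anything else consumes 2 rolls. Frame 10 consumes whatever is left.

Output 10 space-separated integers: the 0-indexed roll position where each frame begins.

Frame 1 starts at roll index 0: rolls=0,10 (sum=10), consumes 2 rolls
Frame 2 starts at roll index 2: rolls=1,9 (sum=10), consumes 2 rolls
Frame 3 starts at roll index 4: rolls=9,1 (sum=10), consumes 2 rolls
Frame 4 starts at roll index 6: rolls=2,5 (sum=7), consumes 2 rolls
Frame 5 starts at roll index 8: roll=10 (strike), consumes 1 roll
Frame 6 starts at roll index 9: roll=10 (strike), consumes 1 roll
Frame 7 starts at roll index 10: rolls=3,6 (sum=9), consumes 2 rolls
Frame 8 starts at roll index 12: roll=10 (strike), consumes 1 roll
Frame 9 starts at roll index 13: rolls=0,10 (sum=10), consumes 2 rolls
Frame 10 starts at roll index 15: 3 remaining rolls

Answer: 0 2 4 6 8 9 10 12 13 15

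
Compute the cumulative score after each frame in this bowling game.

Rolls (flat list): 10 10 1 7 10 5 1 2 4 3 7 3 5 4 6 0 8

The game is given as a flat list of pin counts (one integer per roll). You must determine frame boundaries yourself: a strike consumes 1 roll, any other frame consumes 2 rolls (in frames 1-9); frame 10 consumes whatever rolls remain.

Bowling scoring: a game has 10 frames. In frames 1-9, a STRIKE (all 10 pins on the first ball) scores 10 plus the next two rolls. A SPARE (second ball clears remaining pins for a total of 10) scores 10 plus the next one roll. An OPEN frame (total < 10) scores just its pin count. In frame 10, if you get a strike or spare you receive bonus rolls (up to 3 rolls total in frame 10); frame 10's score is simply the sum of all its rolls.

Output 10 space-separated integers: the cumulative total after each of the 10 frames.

Answer: 21 39 47 63 69 75 88 96 106 114

Derivation:
Frame 1: STRIKE. 10 + next two rolls (10+1) = 21. Cumulative: 21
Frame 2: STRIKE. 10 + next two rolls (1+7) = 18. Cumulative: 39
Frame 3: OPEN (1+7=8). Cumulative: 47
Frame 4: STRIKE. 10 + next two rolls (5+1) = 16. Cumulative: 63
Frame 5: OPEN (5+1=6). Cumulative: 69
Frame 6: OPEN (2+4=6). Cumulative: 75
Frame 7: SPARE (3+7=10). 10 + next roll (3) = 13. Cumulative: 88
Frame 8: OPEN (3+5=8). Cumulative: 96
Frame 9: SPARE (4+6=10). 10 + next roll (0) = 10. Cumulative: 106
Frame 10: OPEN. Sum of all frame-10 rolls (0+8) = 8. Cumulative: 114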